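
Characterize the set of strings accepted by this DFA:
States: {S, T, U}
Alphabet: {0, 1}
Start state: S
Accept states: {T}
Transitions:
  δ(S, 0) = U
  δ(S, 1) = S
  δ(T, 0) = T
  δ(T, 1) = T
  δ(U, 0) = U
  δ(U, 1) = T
Testing a few strings:
  '001' → accept
  '0' → reject
  '00' → reject
  '11' → reject
State roles: S=no 0 seen yet; T=substring 01 seen; U=seen a 0, waiting for 1
All binary strings containing the substring 01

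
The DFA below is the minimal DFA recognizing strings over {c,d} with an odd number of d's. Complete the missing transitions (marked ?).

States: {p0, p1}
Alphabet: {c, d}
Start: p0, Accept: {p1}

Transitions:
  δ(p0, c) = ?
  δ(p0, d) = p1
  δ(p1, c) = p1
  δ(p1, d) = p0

From the language and accept set, identify what each state tracks — p0: even number of d's so far; p1: odd number of d's so far.
Each missing δ(q, a) is the state matching the new tracked value after reading a.
δ(p0, c) = p0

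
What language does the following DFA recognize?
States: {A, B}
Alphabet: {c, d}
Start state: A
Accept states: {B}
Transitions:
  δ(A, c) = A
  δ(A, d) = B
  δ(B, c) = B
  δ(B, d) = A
Testing a few strings:
  'dcd' → reject
  'dd' → reject
  'c' → reject
  'dc' → accept
State roles: A=even number of d's so far; B=odd number of d's so far
All strings over {c,d} with an odd number of d's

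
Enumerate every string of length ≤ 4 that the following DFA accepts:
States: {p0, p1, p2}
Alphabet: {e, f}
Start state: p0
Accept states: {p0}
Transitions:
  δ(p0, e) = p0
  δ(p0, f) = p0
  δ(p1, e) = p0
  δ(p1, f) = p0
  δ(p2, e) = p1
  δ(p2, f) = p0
ε, e, f, ee, ef, fe, ff, eee, eef, efe, eff, fee, fef, ffe, fff, eeee, eeef, eefe, eeff, efee, efef, effe, efff, feee, feef, fefe, feff, ffee, ffef, fffe, ffff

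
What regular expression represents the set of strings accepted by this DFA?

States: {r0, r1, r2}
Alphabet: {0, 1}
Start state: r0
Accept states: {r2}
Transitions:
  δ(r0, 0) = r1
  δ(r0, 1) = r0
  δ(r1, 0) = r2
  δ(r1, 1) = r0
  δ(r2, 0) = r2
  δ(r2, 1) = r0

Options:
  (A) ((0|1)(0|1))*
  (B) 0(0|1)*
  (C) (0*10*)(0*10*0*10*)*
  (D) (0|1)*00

Check each option against the DFA on short strings; one disagreement eliminates an option:
  (A) ((0|1)(0|1))*: on ε the DFA stays in r0 and rejects (r0 ∉ Accept), but the regex matches it → eliminate
  (B) 0(0|1)*: on '0' the DFA goes r0 → r1 and rejects (r1 ∉ Accept), but the regex matches it → eliminate
  (C) (0*10*)(0*10*0*10*)*: on '1' the DFA goes r0 → r0 and rejects (r0 ∉ Accept), but the regex matches it → eliminate
  (D) (0|1)*00: agrees with the DFA on every string of length ≤ 6
Only (D) is consistent with the DFA.
(D) (0|1)*00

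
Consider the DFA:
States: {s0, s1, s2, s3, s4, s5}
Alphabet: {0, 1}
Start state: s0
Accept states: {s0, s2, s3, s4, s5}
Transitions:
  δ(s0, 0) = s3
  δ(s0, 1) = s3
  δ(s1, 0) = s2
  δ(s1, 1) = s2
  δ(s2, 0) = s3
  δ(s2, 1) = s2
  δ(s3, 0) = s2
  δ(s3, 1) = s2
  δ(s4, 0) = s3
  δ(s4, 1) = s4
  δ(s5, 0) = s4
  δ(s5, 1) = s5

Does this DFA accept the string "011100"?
Processing string "011100":
  s0 --0--> s3
  s3 --1--> s2
  s2 --1--> s2
  s2 --1--> s2
  s2 --0--> s3
  s3 --0--> s2
Final state: s2
Accept states: {s0, s2, s3, s4, s5}
Yes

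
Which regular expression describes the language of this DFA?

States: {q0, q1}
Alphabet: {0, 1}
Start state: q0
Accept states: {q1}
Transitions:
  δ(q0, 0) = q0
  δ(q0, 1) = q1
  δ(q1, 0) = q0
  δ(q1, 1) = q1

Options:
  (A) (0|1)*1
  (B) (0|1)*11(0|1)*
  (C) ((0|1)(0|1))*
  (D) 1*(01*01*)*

Check each option against the DFA on short strings; one disagreement eliminates an option:
  (A) (0|1)*1: agrees with the DFA on every string of length ≤ 6
  (B) (0|1)*11(0|1)*: on '1' the DFA goes q0 → q1 and accepts (q1 ∈ Accept), but the regex does not match it → eliminate
  (C) ((0|1)(0|1))*: on ε the DFA stays in q0 and rejects (q0 ∉ Accept), but the regex matches it → eliminate
  (D) 1*(01*01*)*: on ε the DFA stays in q0 and rejects (q0 ∉ Accept), but the regex matches it → eliminate
Only (A) is consistent with the DFA.
(A) (0|1)*1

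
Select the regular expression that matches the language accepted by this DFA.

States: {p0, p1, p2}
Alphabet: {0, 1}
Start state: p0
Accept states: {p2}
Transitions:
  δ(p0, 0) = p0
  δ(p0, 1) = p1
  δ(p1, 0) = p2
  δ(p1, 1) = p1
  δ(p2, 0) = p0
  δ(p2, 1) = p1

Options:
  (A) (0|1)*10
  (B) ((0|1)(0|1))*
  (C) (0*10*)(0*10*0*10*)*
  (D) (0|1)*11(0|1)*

Check each option against the DFA on short strings; one disagreement eliminates an option:
  (A) (0|1)*10: agrees with the DFA on every string of length ≤ 6
  (B) ((0|1)(0|1))*: on ε the DFA stays in p0 and rejects (p0 ∉ Accept), but the regex matches it → eliminate
  (C) (0*10*)(0*10*0*10*)*: on '1' the DFA goes p0 → p1 and rejects (p1 ∉ Accept), but the regex matches it → eliminate
  (D) (0|1)*11(0|1)*: on '10' the DFA goes p0 → p1 → p2 and accepts (p2 ∈ Accept), but the regex does not match it → eliminate
Only (A) is consistent with the DFA.
(A) (0|1)*10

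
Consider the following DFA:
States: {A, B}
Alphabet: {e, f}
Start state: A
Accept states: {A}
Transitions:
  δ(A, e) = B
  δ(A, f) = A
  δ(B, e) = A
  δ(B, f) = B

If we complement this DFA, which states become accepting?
Complement accept states = All states \ Original accept states
= {A, B} \ {A}
{B}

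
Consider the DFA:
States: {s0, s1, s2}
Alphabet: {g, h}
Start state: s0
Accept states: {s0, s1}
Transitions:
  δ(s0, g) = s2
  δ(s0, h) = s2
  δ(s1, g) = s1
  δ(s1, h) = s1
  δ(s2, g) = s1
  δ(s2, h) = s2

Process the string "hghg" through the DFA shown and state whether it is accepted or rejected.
Processing string "hghg":
  s0 --h--> s2
  s2 --g--> s1
  s1 --h--> s1
  s1 --g--> s1
Final state: s1
Accept states: {s0, s1}
Yes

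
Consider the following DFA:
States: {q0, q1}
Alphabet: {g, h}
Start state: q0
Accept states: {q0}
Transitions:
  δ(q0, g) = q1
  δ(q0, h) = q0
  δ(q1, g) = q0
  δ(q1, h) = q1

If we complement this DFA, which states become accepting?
Complement accept states = All states \ Original accept states
= {q0, q1} \ {q0}
{q1}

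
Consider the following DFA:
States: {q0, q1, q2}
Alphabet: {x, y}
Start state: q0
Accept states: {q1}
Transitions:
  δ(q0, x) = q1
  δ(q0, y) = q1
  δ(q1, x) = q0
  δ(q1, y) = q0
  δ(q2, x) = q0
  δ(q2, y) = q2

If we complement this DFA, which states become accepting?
Complement accept states = All states \ Original accept states
= {q0, q1, q2} \ {q1}
{q0, q2}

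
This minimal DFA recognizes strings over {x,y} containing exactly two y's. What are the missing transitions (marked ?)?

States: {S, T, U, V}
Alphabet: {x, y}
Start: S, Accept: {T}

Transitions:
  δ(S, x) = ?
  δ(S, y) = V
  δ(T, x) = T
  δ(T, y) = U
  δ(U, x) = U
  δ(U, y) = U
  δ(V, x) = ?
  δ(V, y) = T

From the language and accept set, identify what each state tracks — S: zero y's; T: two y's; U: ≥ three y's (dead); V: one y.
Each missing δ(q, a) is the state matching the new tracked value after reading a.
δ(S, x) = S; δ(V, x) = V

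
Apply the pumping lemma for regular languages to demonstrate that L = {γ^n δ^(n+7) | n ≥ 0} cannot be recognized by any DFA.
Assume L is regular with pumping length p. Idea: pumping the γ-block breaks the fixed offset of 7.
Choose s = γ^p δ^(p+7) ∈ L. By the pumping lemma, s = xyz with |xy| ≤ p, |y| > 0, so y = γ^k with k ≥ 1. Then xy²z = γ^(p+k) δ^(p+7). For this to be in L we would need p+7 = (p+k)+7, i.e. k = 0, contradicting k ≥ 1. So xy²z ∉ L.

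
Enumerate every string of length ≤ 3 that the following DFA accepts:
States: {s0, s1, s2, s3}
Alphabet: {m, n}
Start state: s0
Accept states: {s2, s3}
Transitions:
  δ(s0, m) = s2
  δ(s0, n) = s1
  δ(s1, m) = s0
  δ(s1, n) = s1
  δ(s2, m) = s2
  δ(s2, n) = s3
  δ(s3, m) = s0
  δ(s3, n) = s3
m, mm, mn, mmm, mmn, mnn, nmm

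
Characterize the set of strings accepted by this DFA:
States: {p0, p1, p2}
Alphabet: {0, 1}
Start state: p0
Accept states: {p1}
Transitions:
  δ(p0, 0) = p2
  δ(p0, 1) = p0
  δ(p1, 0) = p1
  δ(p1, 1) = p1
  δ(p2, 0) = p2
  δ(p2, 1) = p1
Testing a few strings:
  '01' → accept
  '0011' → accept
  '10' → reject
  '00' → reject
State roles: p0=no 0 seen yet; p1=substring 01 seen; p2=seen a 0, waiting for 1
All binary strings containing the substring 01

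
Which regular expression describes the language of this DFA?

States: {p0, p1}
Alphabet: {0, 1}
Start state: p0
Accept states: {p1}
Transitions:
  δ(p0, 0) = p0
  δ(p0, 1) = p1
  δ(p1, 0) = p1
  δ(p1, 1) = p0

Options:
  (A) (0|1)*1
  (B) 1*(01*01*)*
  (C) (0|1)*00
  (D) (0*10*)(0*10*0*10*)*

Check each option against the DFA on short strings; one disagreement eliminates an option:
  (A) (0|1)*1: on '10' the DFA goes p0 → p1 → p1 and accepts (p1 ∈ Accept), but the regex does not match it → eliminate
  (B) 1*(01*01*)*: on ε the DFA stays in p0 and rejects (p0 ∉ Accept), but the regex matches it → eliminate
  (C) (0|1)*00: on '1' the DFA goes p0 → p1 and accepts (p1 ∈ Accept), but the regex does not match it → eliminate
  (D) (0*10*)(0*10*0*10*)*: agrees with the DFA on every string of length ≤ 6
Only (D) is consistent with the DFA.
(D) (0*10*)(0*10*0*10*)*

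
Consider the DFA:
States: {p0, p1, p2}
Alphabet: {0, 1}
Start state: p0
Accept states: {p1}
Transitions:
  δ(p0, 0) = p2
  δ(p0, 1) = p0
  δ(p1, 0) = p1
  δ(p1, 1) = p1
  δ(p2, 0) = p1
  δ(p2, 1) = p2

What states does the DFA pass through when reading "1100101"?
read '1': p0 → p0
  read '1': p0 → p0
  read '0': p0 → p2
  read '0': p2 → p1
  read '1': p1 → p1
  read '0': p1 → p1
  read '1': p1 → p1
p0 -> p0 -> p0 -> p2 -> p1 -> p1 -> p1 -> p1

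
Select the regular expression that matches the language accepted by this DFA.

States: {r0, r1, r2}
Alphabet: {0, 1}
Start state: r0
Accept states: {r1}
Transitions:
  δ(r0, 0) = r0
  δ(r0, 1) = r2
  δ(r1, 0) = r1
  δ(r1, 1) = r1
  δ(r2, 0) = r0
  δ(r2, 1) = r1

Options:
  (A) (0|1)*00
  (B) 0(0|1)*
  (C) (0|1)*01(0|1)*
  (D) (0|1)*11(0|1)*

Check each option against the DFA on short strings; one disagreement eliminates an option:
  (A) (0|1)*00: on '00' the DFA goes r0 → r0 → r0 and rejects (r0 ∉ Accept), but the regex matches it → eliminate
  (B) 0(0|1)*: on '0' the DFA goes r0 → r0 and rejects (r0 ∉ Accept), but the regex matches it → eliminate
  (C) (0|1)*01(0|1)*: on '01' the DFA goes r0 → r0 → r2 and rejects (r2 ∉ Accept), but the regex matches it → eliminate
  (D) (0|1)*11(0|1)*: agrees with the DFA on every string of length ≤ 6
Only (D) is consistent with the DFA.
(D) (0|1)*11(0|1)*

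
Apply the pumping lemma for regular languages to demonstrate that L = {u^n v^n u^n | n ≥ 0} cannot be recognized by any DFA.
Assume L is regular with pumping length p. Idea: pumping the first u-block unbalances it against the other two.
Choose s = u^p v^p u^p ∈ L (|s| = 3p ≥ p). By the pumping lemma, s = xyz with |xy| ≤ p, |y| > 0, so y = u^k with k ≥ 1, inside the first u-block. Then xy²z = u^(p+k) v^p u^p. The first block has length p+k ≠ p, so the three block lengths are no longer equal and xy²z ∉ L.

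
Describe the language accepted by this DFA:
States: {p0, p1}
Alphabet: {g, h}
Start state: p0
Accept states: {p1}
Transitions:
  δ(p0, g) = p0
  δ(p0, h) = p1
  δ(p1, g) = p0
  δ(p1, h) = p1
Testing a few strings:
  'ghh' → accept
  'gg' → reject
  'gh' → accept
  'hh' → accept
State roles: p0=last symbol not h; p1=last symbol is h
All strings over {g,h} ending with h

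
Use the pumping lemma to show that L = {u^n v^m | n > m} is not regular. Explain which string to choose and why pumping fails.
Assume L is regular with pumping length p. Idea: pumping down the u-block drops the u-count to at most the v-count.
Choose s = u^(p+1) v^p ∈ L (|s| = 2p+1 ≥ p). By the pumping lemma, s = xyz with |xy| ≤ p, |y| > 0, so y = u^k with k ≥ 1. Take i = 0: xz = u^(p+1−k) v^p. Since k ≥ 1, p+1−k ≤ p, so the number of u's is no longer strictly greater than the number of v's, hence xz ∉ L.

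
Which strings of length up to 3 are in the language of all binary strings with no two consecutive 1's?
ε, 0, 1, 00, 01, 10, 000, 001, 010, 100, 101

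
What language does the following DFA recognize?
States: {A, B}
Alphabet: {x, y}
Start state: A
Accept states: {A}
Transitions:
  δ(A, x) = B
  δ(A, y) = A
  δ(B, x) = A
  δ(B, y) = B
Testing a few strings:
  'yx' → reject
  'x' → reject
  'yy' → accept
  'xy' → reject
State roles: A=even number of x's so far; B=odd number of x's so far
All strings over {x,y} with an even number of x's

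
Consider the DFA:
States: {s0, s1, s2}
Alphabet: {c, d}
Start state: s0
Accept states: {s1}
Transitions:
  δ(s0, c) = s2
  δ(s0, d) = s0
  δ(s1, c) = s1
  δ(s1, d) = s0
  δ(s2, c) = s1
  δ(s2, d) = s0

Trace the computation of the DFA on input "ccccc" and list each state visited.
read 'c': s0 → s2
  read 'c': s2 → s1
  read 'c': s1 → s1
  read 'c': s1 → s1
  read 'c': s1 → s1
s0 -> s2 -> s1 -> s1 -> s1 -> s1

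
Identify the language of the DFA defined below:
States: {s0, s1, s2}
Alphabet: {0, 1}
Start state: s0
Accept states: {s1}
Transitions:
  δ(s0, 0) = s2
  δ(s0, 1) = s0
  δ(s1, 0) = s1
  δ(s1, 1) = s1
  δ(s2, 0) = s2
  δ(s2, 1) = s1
Testing a few strings:
  '0' → reject
  '01' → accept
  '11' → reject
  '010' → accept
State roles: s0=no 0 seen yet; s1=substring 01 seen; s2=seen a 0, waiting for 1
All binary strings containing the substring 01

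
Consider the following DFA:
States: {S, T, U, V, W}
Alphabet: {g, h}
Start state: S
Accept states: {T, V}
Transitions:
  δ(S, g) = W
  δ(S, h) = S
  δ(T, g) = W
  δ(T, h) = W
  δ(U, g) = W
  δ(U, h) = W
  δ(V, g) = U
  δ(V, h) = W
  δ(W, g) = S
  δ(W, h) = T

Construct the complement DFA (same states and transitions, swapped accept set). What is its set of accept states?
Complement accept states = All states \ Original accept states
= {S, T, U, V, W} \ {T, V}
{S, U, W}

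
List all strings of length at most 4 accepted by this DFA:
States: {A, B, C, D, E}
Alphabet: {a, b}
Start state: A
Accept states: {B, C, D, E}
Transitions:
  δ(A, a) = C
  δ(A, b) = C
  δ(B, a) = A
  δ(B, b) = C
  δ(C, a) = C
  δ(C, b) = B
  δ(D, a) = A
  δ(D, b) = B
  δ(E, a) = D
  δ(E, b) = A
a, b, aa, ab, ba, bb, aaa, aab, abb, baa, bab, bbb, aaaa, aaab, aabb, abaa, abab, abba, abbb, baaa, baab, babb, bbaa, bbab, bbba, bbbb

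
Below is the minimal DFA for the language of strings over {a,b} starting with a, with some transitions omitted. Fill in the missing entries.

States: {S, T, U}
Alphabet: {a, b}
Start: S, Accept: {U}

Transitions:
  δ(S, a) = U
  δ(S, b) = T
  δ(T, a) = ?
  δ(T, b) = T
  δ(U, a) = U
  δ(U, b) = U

From the language and accept set, identify what each state tracks — S: no input read; T: started with b (dead); U: started with a.
Each missing δ(q, a) is the state matching the new tracked value after reading a.
δ(T, a) = T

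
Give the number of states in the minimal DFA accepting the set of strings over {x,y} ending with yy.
By Myhill–Nerode, count the distinguishable equivalence classes: 3 classes — one per longest suffix of the input that is a prefix of 'yy' (lengths 0 through 2); only the length-2 class is accepting.
3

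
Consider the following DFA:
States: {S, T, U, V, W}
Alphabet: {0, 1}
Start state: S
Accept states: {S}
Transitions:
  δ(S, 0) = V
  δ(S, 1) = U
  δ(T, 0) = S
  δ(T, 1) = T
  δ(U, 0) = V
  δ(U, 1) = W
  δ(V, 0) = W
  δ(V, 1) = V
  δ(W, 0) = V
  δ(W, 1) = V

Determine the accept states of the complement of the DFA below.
Complement accept states = All states \ Original accept states
= {S, T, U, V, W} \ {S}
{T, U, V, W}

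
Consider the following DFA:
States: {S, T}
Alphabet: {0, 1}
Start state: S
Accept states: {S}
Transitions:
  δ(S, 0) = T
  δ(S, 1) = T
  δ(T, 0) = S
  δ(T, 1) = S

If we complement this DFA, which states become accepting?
Complement accept states = All states \ Original accept states
= {S, T} \ {S}
{T}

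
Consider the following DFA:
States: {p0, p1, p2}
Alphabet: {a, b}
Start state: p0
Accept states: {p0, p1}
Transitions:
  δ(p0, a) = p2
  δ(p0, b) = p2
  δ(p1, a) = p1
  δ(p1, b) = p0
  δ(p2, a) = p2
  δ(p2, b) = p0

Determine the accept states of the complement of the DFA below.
Complement accept states = All states \ Original accept states
= {p0, p1, p2} \ {p0, p1}
{p2}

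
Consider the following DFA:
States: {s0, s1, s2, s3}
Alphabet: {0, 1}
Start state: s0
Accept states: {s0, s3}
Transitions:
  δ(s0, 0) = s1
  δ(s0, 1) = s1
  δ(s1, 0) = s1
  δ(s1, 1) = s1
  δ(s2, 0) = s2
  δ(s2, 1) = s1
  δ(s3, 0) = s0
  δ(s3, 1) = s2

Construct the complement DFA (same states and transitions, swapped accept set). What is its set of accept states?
Complement accept states = All states \ Original accept states
= {s0, s1, s2, s3} \ {s0, s3}
{s1, s2}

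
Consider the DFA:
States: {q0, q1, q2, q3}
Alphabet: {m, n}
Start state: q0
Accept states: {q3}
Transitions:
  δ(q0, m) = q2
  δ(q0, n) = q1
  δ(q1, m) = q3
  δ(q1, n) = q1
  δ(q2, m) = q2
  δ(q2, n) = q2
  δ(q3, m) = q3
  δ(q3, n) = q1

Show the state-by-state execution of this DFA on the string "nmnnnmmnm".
read 'n': q0 → q1
  read 'm': q1 → q3
  read 'n': q3 → q1
  read 'n': q1 → q1
  read 'n': q1 → q1
  read 'm': q1 → q3
  read 'm': q3 → q3
  read 'n': q3 → q1
  read 'm': q1 → q3
q0 -> q1 -> q3 -> q1 -> q1 -> q1 -> q3 -> q3 -> q1 -> q3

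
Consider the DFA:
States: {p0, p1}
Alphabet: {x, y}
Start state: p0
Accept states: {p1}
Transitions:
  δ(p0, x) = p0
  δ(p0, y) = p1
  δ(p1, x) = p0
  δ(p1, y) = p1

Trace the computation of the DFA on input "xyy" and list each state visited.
read 'x': p0 → p0
  read 'y': p0 → p1
  read 'y': p1 → p1
p0 -> p0 -> p1 -> p1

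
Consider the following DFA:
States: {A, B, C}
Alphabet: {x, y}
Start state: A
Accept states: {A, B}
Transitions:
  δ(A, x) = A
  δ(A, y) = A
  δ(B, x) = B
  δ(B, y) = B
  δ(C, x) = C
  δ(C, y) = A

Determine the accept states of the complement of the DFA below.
Complement accept states = All states \ Original accept states
= {A, B, C} \ {A, B}
{C}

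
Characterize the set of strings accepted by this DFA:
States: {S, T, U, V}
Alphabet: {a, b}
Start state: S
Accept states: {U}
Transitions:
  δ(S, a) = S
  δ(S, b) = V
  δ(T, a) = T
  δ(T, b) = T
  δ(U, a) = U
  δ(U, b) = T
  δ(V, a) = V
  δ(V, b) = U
Testing a few strings:
  'ab' → reject
  'bab' → accept
  'aab' → reject
  'bbba' → reject
State roles: S=zero b's; T=≥ three b's (dead); U=two b's; V=one b
All strings over {a,b} containing exactly two b's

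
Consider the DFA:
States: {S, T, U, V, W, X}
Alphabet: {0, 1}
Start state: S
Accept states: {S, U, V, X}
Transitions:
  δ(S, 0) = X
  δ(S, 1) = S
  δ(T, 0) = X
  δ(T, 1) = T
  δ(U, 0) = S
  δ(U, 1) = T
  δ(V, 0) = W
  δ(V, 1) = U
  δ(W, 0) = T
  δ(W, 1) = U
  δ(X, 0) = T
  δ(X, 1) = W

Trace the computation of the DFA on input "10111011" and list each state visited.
read '1': S → S
  read '0': S → X
  read '1': X → W
  read '1': W → U
  read '1': U → T
  read '0': T → X
  read '1': X → W
  read '1': W → U
S -> S -> X -> W -> U -> T -> X -> W -> U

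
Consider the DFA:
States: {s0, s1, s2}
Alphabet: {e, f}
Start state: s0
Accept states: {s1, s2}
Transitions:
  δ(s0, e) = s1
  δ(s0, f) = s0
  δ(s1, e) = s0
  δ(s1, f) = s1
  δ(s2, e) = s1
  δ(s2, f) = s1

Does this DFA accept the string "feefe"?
Processing string "feefe":
  s0 --f--> s0
  s0 --e--> s1
  s1 --e--> s0
  s0 --f--> s0
  s0 --e--> s1
Final state: s1
Accept states: {s1, s2}
Yes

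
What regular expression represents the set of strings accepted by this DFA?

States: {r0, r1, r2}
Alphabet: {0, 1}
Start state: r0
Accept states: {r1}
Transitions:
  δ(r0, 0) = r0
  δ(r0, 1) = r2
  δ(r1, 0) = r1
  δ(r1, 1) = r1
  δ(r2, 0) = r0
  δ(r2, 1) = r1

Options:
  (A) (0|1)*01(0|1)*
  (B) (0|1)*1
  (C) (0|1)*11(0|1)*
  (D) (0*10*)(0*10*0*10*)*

Check each option against the DFA on short strings; one disagreement eliminates an option:
  (A) (0|1)*01(0|1)*: on '01' the DFA goes r0 → r0 → r2 and rejects (r2 ∉ Accept), but the regex matches it → eliminate
  (B) (0|1)*1: on '1' the DFA goes r0 → r2 and rejects (r2 ∉ Accept), but the regex matches it → eliminate
  (C) (0|1)*11(0|1)*: agrees with the DFA on every string of length ≤ 6
  (D) (0*10*)(0*10*0*10*)*: on '1' the DFA goes r0 → r2 and rejects (r2 ∉ Accept), but the regex matches it → eliminate
Only (C) is consistent with the DFA.
(C) (0|1)*11(0|1)*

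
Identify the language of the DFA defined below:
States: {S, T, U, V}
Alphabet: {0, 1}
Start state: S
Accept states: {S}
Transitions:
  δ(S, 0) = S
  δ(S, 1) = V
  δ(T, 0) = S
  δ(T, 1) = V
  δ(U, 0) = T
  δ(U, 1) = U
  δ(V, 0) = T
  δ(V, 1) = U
Testing a few strings:
  '0' → accept
  '01' → reject
  '000' → accept
  '1' → reject
State roles: S=value ≡ 0 (mod 4); T=value ≡ 2 (mod 4); U=value ≡ 3 (mod 4); V=value ≡ 1 (mod 4)
All binary strings representing a multiple of 4 (read in base 2; leading zeros allowed and ε counts as 0)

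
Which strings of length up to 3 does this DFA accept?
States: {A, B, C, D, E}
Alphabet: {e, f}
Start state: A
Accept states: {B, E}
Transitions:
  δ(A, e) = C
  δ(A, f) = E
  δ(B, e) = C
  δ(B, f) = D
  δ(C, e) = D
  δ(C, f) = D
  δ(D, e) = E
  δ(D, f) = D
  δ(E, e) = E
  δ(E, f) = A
f, fe, eee, efe, fee, fff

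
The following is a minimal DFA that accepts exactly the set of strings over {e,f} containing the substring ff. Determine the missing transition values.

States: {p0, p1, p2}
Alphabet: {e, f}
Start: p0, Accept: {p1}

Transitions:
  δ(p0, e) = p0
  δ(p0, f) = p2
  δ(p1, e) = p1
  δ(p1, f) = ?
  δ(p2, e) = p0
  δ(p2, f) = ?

From the language and accept set, identify what each state tracks — p0: no progress toward ff; p1: substring ff seen; p2: one trailing f.
Each missing δ(q, a) is the state matching the new tracked value after reading a.
δ(p1, f) = p1; δ(p2, f) = p1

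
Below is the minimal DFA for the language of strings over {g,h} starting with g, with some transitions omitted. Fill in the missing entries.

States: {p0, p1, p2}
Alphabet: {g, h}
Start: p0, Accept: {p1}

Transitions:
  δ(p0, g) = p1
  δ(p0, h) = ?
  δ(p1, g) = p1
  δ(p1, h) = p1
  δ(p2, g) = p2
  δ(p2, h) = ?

From the language and accept set, identify what each state tracks — p0: no input read; p1: started with g; p2: started with h (dead).
Each missing δ(q, a) is the state matching the new tracked value after reading a.
δ(p0, h) = p2; δ(p2, h) = p2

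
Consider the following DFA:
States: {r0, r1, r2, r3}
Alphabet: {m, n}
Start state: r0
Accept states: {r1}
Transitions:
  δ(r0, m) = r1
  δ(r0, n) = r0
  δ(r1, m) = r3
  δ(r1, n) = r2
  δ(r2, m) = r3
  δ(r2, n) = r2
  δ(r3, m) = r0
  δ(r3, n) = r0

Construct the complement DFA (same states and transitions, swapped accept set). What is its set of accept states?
Complement accept states = All states \ Original accept states
= {r0, r1, r2, r3} \ {r1}
{r0, r2, r3}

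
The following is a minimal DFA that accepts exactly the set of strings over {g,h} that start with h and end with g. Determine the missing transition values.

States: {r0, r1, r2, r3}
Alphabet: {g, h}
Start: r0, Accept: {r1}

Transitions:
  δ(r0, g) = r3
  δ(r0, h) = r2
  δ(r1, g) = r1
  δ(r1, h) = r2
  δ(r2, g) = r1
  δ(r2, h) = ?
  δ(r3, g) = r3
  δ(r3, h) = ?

From the language and accept set, identify what each state tracks — r0: no input read; r1: started with h, last symbol g; r2: started with h, last symbol h; r3: started with g (dead).
Each missing δ(q, a) is the state matching the new tracked value after reading a.
δ(r2, h) = r2; δ(r3, h) = r3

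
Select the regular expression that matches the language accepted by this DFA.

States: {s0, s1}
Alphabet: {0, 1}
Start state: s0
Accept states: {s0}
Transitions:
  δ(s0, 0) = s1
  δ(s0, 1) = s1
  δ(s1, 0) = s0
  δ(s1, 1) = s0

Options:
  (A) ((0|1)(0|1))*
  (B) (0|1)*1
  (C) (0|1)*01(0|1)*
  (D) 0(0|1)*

Check each option against the DFA on short strings; one disagreement eliminates an option:
  (A) ((0|1)(0|1))*: agrees with the DFA on every string of length ≤ 6
  (B) (0|1)*1: on ε the DFA stays in s0 and accepts (s0 ∈ Accept), but the regex does not match it → eliminate
  (C) (0|1)*01(0|1)*: on ε the DFA stays in s0 and accepts (s0 ∈ Accept), but the regex does not match it → eliminate
  (D) 0(0|1)*: on ε the DFA stays in s0 and accepts (s0 ∈ Accept), but the regex does not match it → eliminate
Only (A) is consistent with the DFA.
(A) ((0|1)(0|1))*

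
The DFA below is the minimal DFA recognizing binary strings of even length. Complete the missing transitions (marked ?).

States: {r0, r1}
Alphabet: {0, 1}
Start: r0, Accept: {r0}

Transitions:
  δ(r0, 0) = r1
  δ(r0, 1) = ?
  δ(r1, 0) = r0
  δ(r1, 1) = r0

From the language and accept set, identify what each state tracks — r0: even length so far; r1: odd length so far.
Each missing δ(q, a) is the state matching the new tracked value after reading a.
δ(r0, 1) = r1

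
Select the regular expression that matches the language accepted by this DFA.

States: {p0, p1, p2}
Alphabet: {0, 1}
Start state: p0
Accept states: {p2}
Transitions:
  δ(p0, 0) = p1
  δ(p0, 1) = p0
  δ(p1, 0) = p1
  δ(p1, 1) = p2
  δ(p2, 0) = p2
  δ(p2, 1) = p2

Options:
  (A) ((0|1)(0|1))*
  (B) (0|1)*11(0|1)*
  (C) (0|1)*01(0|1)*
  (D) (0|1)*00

Check each option against the DFA on short strings; one disagreement eliminates an option:
  (A) ((0|1)(0|1))*: on ε the DFA stays in p0 and rejects (p0 ∉ Accept), but the regex matches it → eliminate
  (B) (0|1)*11(0|1)*: on '01' the DFA goes p0 → p1 → p2 and accepts (p2 ∈ Accept), but the regex does not match it → eliminate
  (C) (0|1)*01(0|1)*: agrees with the DFA on every string of length ≤ 6
  (D) (0|1)*00: on '00' the DFA goes p0 → p1 → p1 and rejects (p1 ∉ Accept), but the regex matches it → eliminate
Only (C) is consistent with the DFA.
(C) (0|1)*01(0|1)*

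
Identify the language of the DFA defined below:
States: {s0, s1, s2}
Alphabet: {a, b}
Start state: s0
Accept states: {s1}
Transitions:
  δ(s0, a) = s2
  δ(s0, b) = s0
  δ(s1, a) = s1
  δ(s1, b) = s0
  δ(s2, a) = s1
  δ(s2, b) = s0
Testing a few strings:
  'babb' → reject
  'aaba' → reject
  'bbbb' → reject
  'bba' → reject
State roles: s0=last symbol not a; s1=two trailing a's; s2=one trailing a
All strings over {a,b} ending with aa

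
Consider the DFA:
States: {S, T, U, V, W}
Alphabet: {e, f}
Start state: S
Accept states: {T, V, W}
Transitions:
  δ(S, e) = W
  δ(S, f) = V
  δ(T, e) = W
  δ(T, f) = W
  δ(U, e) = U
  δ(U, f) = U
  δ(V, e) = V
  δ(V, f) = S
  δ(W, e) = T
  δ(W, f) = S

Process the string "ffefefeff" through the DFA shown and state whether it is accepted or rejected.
Processing string "ffefefeff":
  S --f--> V
  V --f--> S
  S --e--> W
  W --f--> S
  S --e--> W
  W --f--> S
  S --e--> W
  W --f--> S
  S --f--> V
Final state: V
Accept states: {T, V, W}
Yes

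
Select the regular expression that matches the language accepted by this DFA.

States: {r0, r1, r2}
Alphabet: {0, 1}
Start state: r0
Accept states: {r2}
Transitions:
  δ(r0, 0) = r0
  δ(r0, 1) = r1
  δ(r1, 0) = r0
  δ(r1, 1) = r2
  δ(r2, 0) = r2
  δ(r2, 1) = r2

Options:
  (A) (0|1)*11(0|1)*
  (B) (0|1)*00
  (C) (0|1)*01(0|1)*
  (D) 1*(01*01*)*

Check each option against the DFA on short strings; one disagreement eliminates an option:
  (A) (0|1)*11(0|1)*: agrees with the DFA on every string of length ≤ 6
  (B) (0|1)*00: on '00' the DFA goes r0 → r0 → r0 and rejects (r0 ∉ Accept), but the regex matches it → eliminate
  (C) (0|1)*01(0|1)*: on '01' the DFA goes r0 → r0 → r1 and rejects (r1 ∉ Accept), but the regex matches it → eliminate
  (D) 1*(01*01*)*: on ε the DFA stays in r0 and rejects (r0 ∉ Accept), but the regex matches it → eliminate
Only (A) is consistent with the DFA.
(A) (0|1)*11(0|1)*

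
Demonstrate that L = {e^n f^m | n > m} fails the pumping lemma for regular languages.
Assume L is regular with pumping length p. Idea: pumping down the e-block drops the e-count to at most the f-count.
Choose s = e^(p+1) f^p ∈ L (|s| = 2p+1 ≥ p). By the pumping lemma, s = xyz with |xy| ≤ p, |y| > 0, so y = e^k with k ≥ 1. Take i = 0: xz = e^(p+1−k) f^p. Since k ≥ 1, p+1−k ≤ p, so the number of e's is no longer strictly greater than the number of f's, hence xz ∉ L.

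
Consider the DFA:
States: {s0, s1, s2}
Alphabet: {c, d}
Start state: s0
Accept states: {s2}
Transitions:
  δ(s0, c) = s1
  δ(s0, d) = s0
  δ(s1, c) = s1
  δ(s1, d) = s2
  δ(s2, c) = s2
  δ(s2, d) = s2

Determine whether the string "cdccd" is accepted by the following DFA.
Processing string "cdccd":
  s0 --c--> s1
  s1 --d--> s2
  s2 --c--> s2
  s2 --c--> s2
  s2 --d--> s2
Final state: s2
Accept states: {s2}
Yes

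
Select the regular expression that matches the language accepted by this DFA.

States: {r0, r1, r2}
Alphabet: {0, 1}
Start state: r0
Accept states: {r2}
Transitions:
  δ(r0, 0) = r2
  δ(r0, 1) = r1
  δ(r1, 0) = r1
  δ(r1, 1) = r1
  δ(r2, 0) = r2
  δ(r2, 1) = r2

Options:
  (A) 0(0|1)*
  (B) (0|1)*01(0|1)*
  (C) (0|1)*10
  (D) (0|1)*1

Check each option against the DFA on short strings; one disagreement eliminates an option:
  (A) 0(0|1)*: agrees with the DFA on every string of length ≤ 6
  (B) (0|1)*01(0|1)*: on '0' the DFA goes r0 → r2 and accepts (r2 ∈ Accept), but the regex does not match it → eliminate
  (C) (0|1)*10: on '0' the DFA goes r0 → r2 and accepts (r2 ∈ Accept), but the regex does not match it → eliminate
  (D) (0|1)*1: on '0' the DFA goes r0 → r2 and accepts (r2 ∈ Accept), but the regex does not match it → eliminate
Only (A) is consistent with the DFA.
(A) 0(0|1)*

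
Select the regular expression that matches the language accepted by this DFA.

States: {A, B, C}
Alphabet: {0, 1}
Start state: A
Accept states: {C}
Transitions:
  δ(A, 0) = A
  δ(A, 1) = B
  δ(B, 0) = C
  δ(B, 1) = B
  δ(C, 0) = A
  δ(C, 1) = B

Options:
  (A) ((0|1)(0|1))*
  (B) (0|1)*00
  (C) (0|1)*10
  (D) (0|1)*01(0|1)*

Check each option against the DFA on short strings; one disagreement eliminates an option:
  (A) ((0|1)(0|1))*: on ε the DFA stays in A and rejects (A ∉ Accept), but the regex matches it → eliminate
  (B) (0|1)*00: on '00' the DFA goes A → A → A and rejects (A ∉ Accept), but the regex matches it → eliminate
  (C) (0|1)*10: agrees with the DFA on every string of length ≤ 6
  (D) (0|1)*01(0|1)*: on '01' the DFA goes A → A → B and rejects (B ∉ Accept), but the regex matches it → eliminate
Only (C) is consistent with the DFA.
(C) (0|1)*10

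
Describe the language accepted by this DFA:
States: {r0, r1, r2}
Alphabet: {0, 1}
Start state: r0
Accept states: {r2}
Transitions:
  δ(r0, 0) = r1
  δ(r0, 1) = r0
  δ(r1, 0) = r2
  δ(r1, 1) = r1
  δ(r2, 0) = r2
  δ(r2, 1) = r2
Testing a few strings:
  '1000' → accept
  '011' → reject
  '0' → reject
  '11' → reject
State roles: r0=zero 0's seen; r1=one 0 seen; r2=≥ two 0's seen
All binary strings containing at least two 0's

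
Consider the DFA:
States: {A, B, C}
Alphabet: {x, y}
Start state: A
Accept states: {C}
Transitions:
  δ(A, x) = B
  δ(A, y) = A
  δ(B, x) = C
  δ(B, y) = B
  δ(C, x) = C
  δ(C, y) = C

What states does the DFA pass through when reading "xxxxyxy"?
read 'x': A → B
  read 'x': B → C
  read 'x': C → C
  read 'x': C → C
  read 'y': C → C
  read 'x': C → C
  read 'y': C → C
A -> B -> C -> C -> C -> C -> C -> C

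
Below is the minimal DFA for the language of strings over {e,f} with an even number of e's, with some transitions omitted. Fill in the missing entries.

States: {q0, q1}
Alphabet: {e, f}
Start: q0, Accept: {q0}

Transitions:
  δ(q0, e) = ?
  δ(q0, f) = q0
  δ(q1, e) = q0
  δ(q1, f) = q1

From the language and accept set, identify what each state tracks — q0: even number of e's so far; q1: odd number of e's so far.
Each missing δ(q, a) is the state matching the new tracked value after reading a.
δ(q0, e) = q1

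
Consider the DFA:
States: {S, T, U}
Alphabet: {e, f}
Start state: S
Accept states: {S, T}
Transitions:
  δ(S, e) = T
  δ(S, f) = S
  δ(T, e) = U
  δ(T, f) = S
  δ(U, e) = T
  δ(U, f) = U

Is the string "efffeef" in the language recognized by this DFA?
Processing string "efffeef":
  S --e--> T
  T --f--> S
  S --f--> S
  S --f--> S
  S --e--> T
  T --e--> U
  U --f--> U
Final state: U
Accept states: {S, T}
No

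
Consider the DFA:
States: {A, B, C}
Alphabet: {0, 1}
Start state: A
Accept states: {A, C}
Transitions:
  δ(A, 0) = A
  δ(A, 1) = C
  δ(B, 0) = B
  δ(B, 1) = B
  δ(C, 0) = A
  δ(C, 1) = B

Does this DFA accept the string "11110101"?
Processing string "11110101":
  A --1--> C
  C --1--> B
  B --1--> B
  B --1--> B
  B --0--> B
  B --1--> B
  B --0--> B
  B --1--> B
Final state: B
Accept states: {A, C}
No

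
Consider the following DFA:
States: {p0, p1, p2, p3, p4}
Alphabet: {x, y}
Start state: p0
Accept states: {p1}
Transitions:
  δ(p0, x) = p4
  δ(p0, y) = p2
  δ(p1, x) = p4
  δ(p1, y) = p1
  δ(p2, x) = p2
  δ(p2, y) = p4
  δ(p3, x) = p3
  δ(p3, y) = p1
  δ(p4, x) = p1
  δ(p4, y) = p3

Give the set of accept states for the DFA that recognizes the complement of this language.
Complement accept states = All states \ Original accept states
= {p0, p1, p2, p3, p4} \ {p1}
{p0, p2, p3, p4}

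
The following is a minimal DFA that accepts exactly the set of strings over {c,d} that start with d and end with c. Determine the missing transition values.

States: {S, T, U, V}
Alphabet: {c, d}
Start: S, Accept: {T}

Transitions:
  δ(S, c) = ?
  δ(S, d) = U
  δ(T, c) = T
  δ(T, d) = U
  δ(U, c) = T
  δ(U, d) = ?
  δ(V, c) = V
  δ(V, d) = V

From the language and accept set, identify what each state tracks — S: no input read; T: started with d, last symbol c; U: started with d, last symbol d; V: started with c (dead).
Each missing δ(q, a) is the state matching the new tracked value after reading a.
δ(S, c) = V; δ(U, d) = U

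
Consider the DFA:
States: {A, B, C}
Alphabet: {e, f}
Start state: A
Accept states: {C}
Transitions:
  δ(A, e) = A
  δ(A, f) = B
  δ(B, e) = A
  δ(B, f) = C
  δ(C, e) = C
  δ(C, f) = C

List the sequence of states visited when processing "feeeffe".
read 'f': A → B
  read 'e': B → A
  read 'e': A → A
  read 'e': A → A
  read 'f': A → B
  read 'f': B → C
  read 'e': C → C
A -> B -> A -> A -> A -> B -> C -> C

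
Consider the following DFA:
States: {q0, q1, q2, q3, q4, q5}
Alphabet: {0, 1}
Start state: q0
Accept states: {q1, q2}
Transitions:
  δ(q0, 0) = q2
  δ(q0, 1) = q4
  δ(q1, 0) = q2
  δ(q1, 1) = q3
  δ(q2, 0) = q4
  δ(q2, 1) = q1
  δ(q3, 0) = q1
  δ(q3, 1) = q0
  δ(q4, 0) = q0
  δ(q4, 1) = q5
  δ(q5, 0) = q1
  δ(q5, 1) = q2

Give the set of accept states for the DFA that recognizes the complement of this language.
Complement accept states = All states \ Original accept states
= {q0, q1, q2, q3, q4, q5} \ {q1, q2}
{q0, q3, q4, q5}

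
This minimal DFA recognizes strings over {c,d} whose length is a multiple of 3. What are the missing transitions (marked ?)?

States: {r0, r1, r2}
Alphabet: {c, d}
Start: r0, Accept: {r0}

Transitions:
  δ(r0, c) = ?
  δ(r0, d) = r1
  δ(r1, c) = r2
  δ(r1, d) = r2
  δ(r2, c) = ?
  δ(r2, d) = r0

From the language and accept set, identify what each state tracks — r0: length ≡ 0 (mod 3); r1: length ≡ 1 (mod 3); r2: length ≡ 2 (mod 3).
Each missing δ(q, a) is the state matching the new tracked value after reading a.
δ(r0, c) = r1; δ(r2, c) = r0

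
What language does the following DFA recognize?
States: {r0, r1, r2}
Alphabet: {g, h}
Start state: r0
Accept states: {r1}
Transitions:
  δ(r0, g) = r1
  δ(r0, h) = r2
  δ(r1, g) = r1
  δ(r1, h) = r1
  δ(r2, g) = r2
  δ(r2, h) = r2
Testing a few strings:
  'g' → accept
  'hgh' → reject
  'ggh' → accept
  'hh' → reject
State roles: r0=no input read; r1=started with g; r2=started with h (dead)
All strings over {g,h} starting with g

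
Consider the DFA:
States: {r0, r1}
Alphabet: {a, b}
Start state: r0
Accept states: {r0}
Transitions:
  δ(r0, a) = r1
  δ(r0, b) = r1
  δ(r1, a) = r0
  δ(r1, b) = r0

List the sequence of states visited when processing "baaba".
read 'b': r0 → r1
  read 'a': r1 → r0
  read 'a': r0 → r1
  read 'b': r1 → r0
  read 'a': r0 → r1
r0 -> r1 -> r0 -> r1 -> r0 -> r1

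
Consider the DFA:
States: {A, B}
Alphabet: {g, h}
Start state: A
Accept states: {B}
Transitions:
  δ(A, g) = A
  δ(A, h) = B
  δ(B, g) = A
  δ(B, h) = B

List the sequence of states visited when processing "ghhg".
read 'g': A → A
  read 'h': A → B
  read 'h': B → B
  read 'g': B → A
A -> A -> B -> B -> A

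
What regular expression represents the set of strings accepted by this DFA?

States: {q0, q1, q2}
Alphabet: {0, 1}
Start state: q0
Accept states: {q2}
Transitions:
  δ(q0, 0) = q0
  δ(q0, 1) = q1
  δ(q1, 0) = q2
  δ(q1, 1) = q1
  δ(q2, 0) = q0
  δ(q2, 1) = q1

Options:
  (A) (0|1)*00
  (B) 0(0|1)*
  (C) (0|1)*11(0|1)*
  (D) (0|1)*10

Check each option against the DFA on short strings; one disagreement eliminates an option:
  (A) (0|1)*00: on '00' the DFA goes q0 → q0 → q0 and rejects (q0 ∉ Accept), but the regex matches it → eliminate
  (B) 0(0|1)*: on '0' the DFA goes q0 → q0 and rejects (q0 ∉ Accept), but the regex matches it → eliminate
  (C) (0|1)*11(0|1)*: on '10' the DFA goes q0 → q1 → q2 and accepts (q2 ∈ Accept), but the regex does not match it → eliminate
  (D) (0|1)*10: agrees with the DFA on every string of length ≤ 6
Only (D) is consistent with the DFA.
(D) (0|1)*10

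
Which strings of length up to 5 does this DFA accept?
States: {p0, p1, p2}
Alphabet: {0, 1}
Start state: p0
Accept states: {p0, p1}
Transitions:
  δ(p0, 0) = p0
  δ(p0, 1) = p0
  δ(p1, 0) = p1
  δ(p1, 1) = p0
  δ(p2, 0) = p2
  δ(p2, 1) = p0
ε, 0, 1, 00, 01, 10, 11, 000, 001, 010, 011, 100, 101, 110, 111, 0000, 0001, 0010, 0011, 0100, 0101, 0110, 0111, 1000, 1001, 1010, 1011, 1100, 1101, 1110, 1111, 00000, 00001, 00010, 00011, 00100, 00101, 00110, 00111, 01000, 01001, 01010, 01011, 01100, 01101, 01110, 01111, 10000, 10001, 10010, 10011, 10100, 10101, 10110, 10111, 11000, 11001, 11010, 11011, 11100, 11101, 11110, 11111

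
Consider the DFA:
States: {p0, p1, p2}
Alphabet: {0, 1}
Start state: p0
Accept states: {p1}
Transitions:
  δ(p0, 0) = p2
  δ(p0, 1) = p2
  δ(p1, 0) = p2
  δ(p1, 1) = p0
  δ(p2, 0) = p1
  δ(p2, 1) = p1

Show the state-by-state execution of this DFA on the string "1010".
read '1': p0 → p2
  read '0': p2 → p1
  read '1': p1 → p0
  read '0': p0 → p2
p0 -> p2 -> p1 -> p0 -> p2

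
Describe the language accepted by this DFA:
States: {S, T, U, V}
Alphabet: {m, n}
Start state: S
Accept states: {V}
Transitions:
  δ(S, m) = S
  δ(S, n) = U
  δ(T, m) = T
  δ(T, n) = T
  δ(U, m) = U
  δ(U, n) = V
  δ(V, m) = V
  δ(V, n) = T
Testing a few strings:
  'm' → reject
  'nnmm' → accept
  'mn' → reject
  'mm' → reject
State roles: S=zero n's; T=≥ three n's (dead); U=one n; V=two n's
All strings over {m,n} containing exactly two n's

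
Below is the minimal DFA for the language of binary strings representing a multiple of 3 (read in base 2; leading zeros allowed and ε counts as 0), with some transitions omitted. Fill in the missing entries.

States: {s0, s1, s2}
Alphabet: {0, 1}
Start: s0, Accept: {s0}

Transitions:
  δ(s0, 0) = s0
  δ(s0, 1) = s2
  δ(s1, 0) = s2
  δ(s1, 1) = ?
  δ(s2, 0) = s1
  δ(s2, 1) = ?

From the language and accept set, identify what each state tracks — s0: value ≡ 0 (mod 3); s1: value ≡ 2 (mod 3); s2: value ≡ 1 (mod 3).
Each missing δ(q, a) is the state matching the new tracked value after reading a.
δ(s1, 1) = s1; δ(s2, 1) = s0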